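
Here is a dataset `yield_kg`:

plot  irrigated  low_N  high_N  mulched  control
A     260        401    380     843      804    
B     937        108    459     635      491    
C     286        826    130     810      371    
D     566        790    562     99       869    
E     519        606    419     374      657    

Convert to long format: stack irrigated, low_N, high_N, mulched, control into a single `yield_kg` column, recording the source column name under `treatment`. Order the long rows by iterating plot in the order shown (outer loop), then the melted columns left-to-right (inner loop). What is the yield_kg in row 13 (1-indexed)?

130

25 rows total (5 × 5). Row 13: index ⌊(13-1)/5⌋ = 2 into plot → C; (13-1) mod 5 = 2 into the melted columns → high_N.
So row 13 is (C, high_N, 130); yield_kg = 130.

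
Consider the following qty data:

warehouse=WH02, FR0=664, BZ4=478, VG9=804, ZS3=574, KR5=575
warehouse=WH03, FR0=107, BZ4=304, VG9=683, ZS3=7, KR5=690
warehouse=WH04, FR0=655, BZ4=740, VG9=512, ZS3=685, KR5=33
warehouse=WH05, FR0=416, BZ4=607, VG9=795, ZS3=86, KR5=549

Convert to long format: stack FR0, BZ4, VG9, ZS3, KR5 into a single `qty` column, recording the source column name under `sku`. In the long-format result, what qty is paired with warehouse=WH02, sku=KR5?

Unpivoting turns each (warehouse, wide-column) pair into one long row.
The wide cell at row WH02, column KR5 holds 575, so the long row (WH02, KR5) has qty=575.

575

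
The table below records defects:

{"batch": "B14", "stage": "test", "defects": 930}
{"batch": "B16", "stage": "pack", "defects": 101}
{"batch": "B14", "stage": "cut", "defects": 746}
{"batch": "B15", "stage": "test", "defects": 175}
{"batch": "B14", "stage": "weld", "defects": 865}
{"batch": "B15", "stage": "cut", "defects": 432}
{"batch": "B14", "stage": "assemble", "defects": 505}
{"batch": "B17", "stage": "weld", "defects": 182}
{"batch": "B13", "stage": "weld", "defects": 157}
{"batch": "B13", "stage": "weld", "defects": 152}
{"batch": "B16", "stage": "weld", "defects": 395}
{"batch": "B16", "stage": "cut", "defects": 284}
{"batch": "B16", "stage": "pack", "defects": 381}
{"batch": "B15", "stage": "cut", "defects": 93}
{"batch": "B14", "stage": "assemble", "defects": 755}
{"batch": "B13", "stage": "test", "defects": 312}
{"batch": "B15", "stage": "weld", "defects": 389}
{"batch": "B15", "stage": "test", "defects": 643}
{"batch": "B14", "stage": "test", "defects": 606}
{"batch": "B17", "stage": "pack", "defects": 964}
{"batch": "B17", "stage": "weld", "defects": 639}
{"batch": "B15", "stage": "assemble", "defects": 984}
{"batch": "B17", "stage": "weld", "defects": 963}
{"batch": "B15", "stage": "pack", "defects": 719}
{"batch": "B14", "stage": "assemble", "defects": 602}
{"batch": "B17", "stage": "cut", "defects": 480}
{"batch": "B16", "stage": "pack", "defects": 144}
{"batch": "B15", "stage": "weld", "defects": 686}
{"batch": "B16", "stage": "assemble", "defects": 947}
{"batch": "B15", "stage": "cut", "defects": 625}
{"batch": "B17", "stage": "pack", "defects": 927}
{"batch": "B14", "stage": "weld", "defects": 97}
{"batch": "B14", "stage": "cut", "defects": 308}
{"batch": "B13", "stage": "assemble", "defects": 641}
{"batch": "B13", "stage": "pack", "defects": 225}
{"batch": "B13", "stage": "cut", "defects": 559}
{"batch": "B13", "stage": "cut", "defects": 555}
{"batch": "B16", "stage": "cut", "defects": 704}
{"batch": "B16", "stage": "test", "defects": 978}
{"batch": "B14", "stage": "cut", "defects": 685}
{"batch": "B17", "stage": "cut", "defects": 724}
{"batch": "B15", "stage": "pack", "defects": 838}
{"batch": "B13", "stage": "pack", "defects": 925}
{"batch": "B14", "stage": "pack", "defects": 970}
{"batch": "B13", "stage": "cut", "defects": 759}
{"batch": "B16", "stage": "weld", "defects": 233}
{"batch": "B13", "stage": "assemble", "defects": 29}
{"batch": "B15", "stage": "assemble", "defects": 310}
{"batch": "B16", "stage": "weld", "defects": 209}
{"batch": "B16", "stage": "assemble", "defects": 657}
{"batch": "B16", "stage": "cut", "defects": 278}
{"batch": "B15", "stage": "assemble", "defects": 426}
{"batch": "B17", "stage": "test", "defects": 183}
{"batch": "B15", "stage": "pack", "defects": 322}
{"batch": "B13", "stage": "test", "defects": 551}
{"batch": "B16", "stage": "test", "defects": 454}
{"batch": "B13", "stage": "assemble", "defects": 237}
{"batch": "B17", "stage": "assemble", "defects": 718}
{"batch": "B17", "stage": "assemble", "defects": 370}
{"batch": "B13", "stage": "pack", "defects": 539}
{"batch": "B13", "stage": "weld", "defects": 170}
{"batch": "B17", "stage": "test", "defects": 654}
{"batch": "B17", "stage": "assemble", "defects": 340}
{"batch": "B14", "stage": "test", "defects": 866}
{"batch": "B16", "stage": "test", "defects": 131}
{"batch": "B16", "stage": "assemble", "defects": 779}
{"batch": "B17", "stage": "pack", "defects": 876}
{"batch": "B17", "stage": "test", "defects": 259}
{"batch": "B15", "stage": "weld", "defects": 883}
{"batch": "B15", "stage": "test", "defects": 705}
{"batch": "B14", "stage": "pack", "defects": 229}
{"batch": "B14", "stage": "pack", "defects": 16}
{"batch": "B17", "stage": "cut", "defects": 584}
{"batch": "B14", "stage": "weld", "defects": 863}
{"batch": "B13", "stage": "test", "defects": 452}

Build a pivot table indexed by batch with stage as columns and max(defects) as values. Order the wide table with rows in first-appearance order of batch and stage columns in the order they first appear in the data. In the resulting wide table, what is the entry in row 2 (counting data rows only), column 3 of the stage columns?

704

With rows in first-appearance order of batch, row 2 is batch=B16. stage columns in first-appearance order: test, pack, cut, weld, assemble; column 3 is cut.
Long rows with batch=B16, stage=cut: max(284, 704, 278) = 704.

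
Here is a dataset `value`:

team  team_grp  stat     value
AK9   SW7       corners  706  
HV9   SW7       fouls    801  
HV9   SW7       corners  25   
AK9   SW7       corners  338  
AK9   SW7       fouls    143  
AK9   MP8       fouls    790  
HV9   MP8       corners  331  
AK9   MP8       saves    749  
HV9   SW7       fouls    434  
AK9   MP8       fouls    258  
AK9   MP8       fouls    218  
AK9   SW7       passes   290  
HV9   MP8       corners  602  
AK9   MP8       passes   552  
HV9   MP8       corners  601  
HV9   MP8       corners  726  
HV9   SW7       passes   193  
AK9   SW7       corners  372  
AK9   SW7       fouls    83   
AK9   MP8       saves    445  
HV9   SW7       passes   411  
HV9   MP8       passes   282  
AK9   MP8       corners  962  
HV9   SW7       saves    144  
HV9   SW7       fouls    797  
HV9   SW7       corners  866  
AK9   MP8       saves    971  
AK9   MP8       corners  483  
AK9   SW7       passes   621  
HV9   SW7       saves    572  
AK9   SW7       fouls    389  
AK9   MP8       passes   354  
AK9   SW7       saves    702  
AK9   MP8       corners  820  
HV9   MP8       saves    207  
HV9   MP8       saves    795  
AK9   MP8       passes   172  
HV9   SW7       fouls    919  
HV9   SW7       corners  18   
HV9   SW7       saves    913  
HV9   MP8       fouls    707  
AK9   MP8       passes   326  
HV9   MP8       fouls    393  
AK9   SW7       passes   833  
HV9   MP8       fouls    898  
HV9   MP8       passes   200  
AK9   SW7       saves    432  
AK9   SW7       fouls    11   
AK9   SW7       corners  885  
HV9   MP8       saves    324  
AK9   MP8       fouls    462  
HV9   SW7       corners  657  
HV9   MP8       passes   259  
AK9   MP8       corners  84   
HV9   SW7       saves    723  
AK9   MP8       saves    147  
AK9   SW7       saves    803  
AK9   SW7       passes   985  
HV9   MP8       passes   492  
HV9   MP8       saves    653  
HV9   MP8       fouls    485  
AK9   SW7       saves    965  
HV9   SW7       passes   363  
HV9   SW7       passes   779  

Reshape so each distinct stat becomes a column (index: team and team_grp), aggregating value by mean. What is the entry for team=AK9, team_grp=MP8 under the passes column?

Rows with team=AK9, team_grp=MP8 and stat=passes: value values are 552, 354, 172, 326.
(552 + 354 + 172 + 326) / 4 = 351.

351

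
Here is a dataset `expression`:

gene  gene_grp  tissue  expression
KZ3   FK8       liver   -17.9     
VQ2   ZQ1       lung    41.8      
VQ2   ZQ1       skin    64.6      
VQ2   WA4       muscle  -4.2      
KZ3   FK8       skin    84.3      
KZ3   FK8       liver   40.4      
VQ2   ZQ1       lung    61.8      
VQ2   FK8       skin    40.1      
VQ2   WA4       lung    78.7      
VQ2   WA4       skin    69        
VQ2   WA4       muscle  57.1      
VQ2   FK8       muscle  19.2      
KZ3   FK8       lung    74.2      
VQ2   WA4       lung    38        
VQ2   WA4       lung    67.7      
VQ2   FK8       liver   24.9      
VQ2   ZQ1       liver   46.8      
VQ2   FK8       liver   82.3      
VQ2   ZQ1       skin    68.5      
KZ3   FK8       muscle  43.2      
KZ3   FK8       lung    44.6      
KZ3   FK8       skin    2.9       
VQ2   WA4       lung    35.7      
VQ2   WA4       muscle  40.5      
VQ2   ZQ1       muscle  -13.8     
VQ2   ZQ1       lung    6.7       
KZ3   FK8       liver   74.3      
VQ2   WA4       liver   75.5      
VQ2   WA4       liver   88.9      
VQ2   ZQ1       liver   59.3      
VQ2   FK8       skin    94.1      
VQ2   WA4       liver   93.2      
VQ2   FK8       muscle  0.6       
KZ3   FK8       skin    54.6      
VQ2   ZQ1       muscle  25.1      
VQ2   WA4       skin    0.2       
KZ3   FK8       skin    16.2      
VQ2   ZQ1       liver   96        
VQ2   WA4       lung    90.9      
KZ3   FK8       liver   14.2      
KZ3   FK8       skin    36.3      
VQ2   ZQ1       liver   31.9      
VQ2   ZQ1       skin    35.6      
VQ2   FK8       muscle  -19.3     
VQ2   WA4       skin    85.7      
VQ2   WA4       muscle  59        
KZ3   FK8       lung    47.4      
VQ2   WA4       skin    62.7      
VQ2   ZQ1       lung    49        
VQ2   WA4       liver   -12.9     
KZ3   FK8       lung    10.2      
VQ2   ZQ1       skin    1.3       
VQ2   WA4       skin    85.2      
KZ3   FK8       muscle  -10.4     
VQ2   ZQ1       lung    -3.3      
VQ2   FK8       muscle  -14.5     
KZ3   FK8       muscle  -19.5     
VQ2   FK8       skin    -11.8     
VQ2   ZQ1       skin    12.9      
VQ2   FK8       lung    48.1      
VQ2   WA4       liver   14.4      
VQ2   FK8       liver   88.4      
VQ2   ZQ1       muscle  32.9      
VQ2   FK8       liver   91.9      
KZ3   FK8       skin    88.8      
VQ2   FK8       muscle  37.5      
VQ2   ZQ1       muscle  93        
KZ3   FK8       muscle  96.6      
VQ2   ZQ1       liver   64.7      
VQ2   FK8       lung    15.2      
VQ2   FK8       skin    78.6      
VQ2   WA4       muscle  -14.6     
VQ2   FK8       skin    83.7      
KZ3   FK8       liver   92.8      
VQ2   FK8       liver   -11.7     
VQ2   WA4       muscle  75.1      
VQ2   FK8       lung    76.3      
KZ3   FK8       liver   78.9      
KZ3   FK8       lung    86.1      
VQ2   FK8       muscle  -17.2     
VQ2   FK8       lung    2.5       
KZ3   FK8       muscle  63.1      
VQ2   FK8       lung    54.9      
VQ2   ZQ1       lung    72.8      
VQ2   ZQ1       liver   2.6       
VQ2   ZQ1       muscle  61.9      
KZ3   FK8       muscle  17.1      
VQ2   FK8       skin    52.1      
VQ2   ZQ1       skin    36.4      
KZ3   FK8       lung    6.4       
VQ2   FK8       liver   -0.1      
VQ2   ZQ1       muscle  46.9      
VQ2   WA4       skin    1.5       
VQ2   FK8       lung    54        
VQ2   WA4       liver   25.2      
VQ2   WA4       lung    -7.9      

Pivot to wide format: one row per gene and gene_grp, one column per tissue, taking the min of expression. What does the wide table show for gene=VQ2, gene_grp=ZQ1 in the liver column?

Rows with gene=VQ2, gene_grp=ZQ1 and tissue=liver: expression values are 46.8, 59.3, 96, 31.9, 64.7, 2.6.
min(46.8, 59.3, 96, 31.9, 64.7, 2.6) = 2.6.

2.6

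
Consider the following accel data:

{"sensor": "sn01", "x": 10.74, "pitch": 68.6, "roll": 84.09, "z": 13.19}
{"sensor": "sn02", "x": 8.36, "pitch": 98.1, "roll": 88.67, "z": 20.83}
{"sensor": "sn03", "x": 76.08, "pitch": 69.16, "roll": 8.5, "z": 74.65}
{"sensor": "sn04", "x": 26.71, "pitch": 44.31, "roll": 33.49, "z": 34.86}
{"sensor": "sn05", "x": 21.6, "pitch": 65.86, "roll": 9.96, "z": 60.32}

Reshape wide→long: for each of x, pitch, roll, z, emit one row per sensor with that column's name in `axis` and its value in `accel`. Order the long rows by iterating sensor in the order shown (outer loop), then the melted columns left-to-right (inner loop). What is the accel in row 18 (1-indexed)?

20 rows total (5 × 4). Row 18: index ⌊(18-1)/4⌋ = 4 into sensor → sn05; (18-1) mod 4 = 1 into the melted columns → pitch.
So row 18 is (sn05, pitch, 65.86); accel = 65.86.

65.86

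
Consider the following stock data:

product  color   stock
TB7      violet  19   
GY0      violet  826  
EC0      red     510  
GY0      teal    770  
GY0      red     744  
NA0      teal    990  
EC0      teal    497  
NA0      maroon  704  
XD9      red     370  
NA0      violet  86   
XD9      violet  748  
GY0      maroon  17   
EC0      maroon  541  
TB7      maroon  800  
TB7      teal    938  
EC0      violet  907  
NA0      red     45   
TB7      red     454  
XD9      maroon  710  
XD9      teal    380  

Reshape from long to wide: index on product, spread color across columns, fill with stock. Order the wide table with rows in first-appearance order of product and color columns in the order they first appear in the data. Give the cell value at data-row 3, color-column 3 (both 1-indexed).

With rows in first-appearance order of product, row 3 is product=EC0. color columns in first-appearance order: violet, red, teal, maroon; column 3 is teal.
Long rows with product=EC0, color=teal: stock = 497.

497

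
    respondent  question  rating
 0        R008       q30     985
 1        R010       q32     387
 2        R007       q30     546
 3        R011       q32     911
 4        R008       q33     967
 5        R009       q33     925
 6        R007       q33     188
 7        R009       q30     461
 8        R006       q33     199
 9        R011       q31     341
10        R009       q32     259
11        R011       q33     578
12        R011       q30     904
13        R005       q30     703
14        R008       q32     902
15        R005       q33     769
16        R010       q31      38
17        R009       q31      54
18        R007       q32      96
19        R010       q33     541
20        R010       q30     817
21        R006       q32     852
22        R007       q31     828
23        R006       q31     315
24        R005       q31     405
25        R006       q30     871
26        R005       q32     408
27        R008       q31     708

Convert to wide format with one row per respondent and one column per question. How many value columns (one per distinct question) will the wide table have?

4 distinct question values: q30, q31, q32, q33.

4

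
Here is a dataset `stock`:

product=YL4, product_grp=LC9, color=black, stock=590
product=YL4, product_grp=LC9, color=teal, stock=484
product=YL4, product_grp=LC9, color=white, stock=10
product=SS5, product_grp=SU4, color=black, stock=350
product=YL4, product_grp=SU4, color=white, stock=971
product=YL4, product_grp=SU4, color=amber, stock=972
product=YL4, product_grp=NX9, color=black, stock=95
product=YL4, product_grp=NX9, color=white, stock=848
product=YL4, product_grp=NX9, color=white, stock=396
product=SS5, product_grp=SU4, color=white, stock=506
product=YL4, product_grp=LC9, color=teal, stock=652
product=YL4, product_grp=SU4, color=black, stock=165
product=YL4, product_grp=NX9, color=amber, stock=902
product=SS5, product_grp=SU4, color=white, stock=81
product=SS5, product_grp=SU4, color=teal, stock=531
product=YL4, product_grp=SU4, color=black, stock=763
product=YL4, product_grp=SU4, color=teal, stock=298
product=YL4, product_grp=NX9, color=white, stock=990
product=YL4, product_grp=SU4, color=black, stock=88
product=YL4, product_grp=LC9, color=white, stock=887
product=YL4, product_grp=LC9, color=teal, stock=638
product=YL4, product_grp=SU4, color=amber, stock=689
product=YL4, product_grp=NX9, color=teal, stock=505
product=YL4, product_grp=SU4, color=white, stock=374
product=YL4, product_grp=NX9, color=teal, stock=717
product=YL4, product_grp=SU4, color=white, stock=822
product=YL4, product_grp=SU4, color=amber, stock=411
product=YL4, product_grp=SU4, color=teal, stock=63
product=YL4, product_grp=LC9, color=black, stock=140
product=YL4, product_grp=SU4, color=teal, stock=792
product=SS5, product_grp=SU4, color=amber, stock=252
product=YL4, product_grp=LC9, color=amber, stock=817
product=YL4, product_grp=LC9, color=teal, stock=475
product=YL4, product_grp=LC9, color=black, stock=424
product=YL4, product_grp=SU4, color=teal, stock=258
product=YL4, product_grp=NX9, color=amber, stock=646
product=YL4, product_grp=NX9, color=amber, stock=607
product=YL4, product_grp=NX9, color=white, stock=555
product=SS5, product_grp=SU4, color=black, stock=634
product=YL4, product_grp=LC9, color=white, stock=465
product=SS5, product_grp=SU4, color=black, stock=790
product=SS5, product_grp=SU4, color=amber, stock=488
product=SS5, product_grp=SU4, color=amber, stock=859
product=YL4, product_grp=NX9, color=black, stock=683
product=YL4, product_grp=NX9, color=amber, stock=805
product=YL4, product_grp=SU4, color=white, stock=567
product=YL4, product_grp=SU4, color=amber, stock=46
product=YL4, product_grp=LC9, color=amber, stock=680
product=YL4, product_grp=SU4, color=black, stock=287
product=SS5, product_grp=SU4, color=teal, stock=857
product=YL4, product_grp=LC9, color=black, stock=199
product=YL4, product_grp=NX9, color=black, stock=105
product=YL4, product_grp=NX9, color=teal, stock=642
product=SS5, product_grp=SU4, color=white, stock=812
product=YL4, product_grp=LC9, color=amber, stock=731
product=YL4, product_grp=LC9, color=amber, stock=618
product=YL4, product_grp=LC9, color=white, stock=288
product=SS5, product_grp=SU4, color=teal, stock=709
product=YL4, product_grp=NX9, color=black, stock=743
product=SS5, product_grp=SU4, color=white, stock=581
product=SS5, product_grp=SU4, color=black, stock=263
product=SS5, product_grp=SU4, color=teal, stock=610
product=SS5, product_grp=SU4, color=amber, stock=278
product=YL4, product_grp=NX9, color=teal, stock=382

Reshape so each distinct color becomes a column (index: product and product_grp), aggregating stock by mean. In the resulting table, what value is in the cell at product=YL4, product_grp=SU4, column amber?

529.50

Rows with product=YL4, product_grp=SU4 and color=amber: stock values are 972, 689, 411, 46.
(972 + 689 + 411 + 46) / 4 = 529.50.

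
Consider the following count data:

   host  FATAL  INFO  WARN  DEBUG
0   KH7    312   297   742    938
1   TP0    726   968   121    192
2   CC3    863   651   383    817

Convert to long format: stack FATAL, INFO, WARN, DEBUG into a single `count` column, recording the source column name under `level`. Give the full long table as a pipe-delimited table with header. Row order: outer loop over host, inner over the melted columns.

Each (host, column) pair becomes one row: 3 × 4 = 12 rows.
For example, (KH7, FATAL) → count=312.

| host | level | count |
| KH7 | FATAL | 312 |
| KH7 | INFO | 297 |
| KH7 | WARN | 742 |
| KH7 | DEBUG | 938 |
| TP0 | FATAL | 726 |
| TP0 | INFO | 968 |
| TP0 | WARN | 121 |
| TP0 | DEBUG | 192 |
| CC3 | FATAL | 863 |
| CC3 | INFO | 651 |
| CC3 | WARN | 383 |
| CC3 | DEBUG | 817 |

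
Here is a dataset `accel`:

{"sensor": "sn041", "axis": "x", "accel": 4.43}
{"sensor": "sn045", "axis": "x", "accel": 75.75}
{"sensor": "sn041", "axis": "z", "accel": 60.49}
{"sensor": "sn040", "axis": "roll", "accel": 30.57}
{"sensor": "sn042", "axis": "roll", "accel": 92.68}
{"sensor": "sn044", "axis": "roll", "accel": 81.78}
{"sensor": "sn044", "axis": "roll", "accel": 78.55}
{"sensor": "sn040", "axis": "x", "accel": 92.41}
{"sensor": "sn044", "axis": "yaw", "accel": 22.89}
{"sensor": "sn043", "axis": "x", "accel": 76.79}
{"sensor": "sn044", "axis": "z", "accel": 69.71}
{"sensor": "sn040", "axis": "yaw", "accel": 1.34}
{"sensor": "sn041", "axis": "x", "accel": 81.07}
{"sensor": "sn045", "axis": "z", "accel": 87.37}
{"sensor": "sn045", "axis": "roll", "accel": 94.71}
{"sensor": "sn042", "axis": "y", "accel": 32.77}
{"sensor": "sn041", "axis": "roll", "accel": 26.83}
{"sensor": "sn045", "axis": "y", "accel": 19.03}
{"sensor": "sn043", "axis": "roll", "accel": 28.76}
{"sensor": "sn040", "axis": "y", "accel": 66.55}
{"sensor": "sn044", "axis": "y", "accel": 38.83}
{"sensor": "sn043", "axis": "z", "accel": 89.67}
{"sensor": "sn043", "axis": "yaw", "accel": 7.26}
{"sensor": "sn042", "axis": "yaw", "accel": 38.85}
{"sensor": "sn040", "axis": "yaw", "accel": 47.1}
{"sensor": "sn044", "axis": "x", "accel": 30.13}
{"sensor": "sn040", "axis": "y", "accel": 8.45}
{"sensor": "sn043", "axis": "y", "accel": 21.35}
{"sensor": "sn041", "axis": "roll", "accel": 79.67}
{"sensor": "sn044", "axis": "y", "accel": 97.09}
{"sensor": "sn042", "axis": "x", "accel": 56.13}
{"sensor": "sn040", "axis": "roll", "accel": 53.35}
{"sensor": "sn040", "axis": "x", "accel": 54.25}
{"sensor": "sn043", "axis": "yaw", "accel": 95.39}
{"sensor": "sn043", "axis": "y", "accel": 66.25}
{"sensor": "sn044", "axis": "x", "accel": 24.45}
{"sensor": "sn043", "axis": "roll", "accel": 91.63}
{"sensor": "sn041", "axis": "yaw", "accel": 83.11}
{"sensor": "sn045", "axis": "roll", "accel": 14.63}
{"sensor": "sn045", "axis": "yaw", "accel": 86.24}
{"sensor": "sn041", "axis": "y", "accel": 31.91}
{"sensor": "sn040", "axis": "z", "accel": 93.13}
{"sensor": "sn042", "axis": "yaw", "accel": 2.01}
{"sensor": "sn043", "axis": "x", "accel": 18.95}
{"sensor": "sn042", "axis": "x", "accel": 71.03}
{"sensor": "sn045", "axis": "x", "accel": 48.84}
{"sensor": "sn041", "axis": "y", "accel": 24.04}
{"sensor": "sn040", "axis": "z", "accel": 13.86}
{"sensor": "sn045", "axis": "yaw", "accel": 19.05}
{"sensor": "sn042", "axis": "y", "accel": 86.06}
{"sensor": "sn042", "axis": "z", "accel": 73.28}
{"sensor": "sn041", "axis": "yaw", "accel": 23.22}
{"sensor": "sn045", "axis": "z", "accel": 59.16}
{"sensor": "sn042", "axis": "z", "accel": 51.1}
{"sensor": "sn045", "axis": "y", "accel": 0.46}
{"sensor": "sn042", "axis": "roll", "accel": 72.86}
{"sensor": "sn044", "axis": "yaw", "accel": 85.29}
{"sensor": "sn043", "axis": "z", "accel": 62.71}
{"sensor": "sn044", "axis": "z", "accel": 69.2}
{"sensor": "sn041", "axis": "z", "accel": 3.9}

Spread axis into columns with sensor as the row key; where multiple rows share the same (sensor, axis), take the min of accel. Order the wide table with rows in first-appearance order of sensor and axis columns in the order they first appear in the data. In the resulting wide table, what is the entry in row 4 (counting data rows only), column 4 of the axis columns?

With rows in first-appearance order of sensor, row 4 is sensor=sn042. axis columns in first-appearance order: x, z, roll, yaw, y; column 4 is yaw.
Long rows with sensor=sn042, axis=yaw: min(38.85, 2.01) = 2.01.

2.01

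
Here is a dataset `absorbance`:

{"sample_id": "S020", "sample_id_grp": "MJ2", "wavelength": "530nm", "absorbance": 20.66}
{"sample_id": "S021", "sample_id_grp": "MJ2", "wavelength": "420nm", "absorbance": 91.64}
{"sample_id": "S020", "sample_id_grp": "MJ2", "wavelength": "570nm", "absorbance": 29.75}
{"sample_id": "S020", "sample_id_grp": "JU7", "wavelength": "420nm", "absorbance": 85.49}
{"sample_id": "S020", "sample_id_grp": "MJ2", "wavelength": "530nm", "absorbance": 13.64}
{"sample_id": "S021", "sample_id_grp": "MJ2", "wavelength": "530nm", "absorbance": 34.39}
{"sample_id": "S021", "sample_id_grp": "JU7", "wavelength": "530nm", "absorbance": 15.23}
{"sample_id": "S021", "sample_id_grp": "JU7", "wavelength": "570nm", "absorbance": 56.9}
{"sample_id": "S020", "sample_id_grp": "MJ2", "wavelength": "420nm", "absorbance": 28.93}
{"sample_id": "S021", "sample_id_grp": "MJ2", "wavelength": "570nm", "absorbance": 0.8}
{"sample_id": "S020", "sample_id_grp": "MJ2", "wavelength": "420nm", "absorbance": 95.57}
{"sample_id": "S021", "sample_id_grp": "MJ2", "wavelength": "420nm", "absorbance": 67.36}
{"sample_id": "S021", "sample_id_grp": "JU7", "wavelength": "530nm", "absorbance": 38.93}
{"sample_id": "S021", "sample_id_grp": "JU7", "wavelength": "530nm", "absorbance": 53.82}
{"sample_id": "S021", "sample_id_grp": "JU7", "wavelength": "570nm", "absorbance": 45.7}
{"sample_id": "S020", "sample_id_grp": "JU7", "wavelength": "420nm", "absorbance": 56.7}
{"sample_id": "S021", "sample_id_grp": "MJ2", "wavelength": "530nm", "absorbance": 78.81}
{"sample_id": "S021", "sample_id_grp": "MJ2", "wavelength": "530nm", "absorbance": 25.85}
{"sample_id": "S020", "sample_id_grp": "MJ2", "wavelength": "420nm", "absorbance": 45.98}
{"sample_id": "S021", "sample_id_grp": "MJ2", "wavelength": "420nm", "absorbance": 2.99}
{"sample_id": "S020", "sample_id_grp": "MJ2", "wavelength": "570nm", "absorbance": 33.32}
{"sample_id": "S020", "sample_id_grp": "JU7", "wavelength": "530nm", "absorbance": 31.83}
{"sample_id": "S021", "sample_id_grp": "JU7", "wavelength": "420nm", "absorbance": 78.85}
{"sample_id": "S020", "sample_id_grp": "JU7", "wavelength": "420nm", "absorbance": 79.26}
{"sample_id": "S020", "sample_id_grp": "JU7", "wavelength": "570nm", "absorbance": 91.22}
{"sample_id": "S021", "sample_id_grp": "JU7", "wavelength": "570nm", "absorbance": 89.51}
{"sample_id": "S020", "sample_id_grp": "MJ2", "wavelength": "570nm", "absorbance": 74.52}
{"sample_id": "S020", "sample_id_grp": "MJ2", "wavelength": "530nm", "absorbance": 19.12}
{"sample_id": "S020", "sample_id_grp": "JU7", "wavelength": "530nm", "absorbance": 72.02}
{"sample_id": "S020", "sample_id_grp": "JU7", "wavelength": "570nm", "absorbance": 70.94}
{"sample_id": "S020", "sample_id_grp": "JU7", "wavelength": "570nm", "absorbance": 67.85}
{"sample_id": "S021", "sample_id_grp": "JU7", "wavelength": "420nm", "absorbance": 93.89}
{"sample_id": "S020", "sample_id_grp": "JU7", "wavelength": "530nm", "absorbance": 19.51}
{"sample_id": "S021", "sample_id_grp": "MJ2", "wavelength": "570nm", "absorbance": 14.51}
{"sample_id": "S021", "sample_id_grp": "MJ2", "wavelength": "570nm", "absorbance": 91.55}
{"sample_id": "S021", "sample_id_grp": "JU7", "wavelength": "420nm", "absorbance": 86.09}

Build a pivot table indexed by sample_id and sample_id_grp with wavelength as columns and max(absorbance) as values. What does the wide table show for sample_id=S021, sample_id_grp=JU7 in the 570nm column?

Rows with sample_id=S021, sample_id_grp=JU7 and wavelength=570nm: absorbance values are 56.9, 45.7, 89.51.
max(56.9, 45.7, 89.51) = 89.51.

89.51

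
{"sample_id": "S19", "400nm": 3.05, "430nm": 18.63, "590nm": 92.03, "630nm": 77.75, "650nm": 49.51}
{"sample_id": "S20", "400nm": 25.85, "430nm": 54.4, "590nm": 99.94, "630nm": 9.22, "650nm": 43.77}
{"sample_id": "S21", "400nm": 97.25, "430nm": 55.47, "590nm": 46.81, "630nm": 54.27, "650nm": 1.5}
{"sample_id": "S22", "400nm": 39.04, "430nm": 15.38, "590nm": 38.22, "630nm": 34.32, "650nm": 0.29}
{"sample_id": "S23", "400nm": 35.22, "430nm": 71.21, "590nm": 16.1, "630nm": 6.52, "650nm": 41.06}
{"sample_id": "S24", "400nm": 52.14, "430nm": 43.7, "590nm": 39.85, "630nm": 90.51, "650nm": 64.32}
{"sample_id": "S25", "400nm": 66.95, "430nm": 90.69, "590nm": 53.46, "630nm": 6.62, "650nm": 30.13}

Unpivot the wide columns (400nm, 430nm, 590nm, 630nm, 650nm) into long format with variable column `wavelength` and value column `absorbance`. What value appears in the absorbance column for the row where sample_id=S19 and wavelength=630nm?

Unpivoting turns each (sample_id, wide-column) pair into one long row.
The wide cell at row S19, column 630nm holds 77.75, so the long row (S19, 630nm) has absorbance=77.75.

77.75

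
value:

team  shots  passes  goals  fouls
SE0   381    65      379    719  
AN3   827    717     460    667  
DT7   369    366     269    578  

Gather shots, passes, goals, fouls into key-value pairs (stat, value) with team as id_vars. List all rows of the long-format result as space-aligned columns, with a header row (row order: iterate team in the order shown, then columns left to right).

team  stat    value
SE0   shots   381  
SE0   passes  65   
SE0   goals   379  
SE0   fouls   719  
AN3   shots   827  
AN3   passes  717  
AN3   goals   460  
AN3   fouls   667  
DT7   shots   369  
DT7   passes  366  
DT7   goals   269  
DT7   fouls   578  

Each (team, column) pair becomes one row: 3 × 4 = 12 rows.
For example, (SE0, shots) → value=381.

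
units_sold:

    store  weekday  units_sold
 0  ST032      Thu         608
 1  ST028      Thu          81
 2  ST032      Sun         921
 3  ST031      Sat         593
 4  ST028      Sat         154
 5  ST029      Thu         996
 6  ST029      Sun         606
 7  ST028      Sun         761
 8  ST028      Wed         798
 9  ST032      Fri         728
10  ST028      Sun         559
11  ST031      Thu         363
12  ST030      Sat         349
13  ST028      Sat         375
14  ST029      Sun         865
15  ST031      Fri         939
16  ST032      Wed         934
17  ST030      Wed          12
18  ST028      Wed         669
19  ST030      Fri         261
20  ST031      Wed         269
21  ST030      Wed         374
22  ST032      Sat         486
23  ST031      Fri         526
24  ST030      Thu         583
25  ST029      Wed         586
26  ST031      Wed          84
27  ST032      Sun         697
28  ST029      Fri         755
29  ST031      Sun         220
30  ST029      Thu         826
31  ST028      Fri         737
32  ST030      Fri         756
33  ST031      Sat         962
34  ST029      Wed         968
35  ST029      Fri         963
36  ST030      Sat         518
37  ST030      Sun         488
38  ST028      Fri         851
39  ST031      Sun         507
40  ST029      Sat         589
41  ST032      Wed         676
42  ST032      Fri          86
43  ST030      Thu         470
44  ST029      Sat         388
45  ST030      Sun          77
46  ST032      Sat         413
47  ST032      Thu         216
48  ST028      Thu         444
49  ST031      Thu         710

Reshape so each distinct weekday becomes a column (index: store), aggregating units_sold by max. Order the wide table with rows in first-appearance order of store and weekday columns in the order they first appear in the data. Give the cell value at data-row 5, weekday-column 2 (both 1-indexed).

488

With rows in first-appearance order of store, row 5 is store=ST030. weekday columns in first-appearance order: Thu, Sun, Sat, Wed, Fri; column 2 is Sun.
Long rows with store=ST030, weekday=Sun: max(488, 77) = 488.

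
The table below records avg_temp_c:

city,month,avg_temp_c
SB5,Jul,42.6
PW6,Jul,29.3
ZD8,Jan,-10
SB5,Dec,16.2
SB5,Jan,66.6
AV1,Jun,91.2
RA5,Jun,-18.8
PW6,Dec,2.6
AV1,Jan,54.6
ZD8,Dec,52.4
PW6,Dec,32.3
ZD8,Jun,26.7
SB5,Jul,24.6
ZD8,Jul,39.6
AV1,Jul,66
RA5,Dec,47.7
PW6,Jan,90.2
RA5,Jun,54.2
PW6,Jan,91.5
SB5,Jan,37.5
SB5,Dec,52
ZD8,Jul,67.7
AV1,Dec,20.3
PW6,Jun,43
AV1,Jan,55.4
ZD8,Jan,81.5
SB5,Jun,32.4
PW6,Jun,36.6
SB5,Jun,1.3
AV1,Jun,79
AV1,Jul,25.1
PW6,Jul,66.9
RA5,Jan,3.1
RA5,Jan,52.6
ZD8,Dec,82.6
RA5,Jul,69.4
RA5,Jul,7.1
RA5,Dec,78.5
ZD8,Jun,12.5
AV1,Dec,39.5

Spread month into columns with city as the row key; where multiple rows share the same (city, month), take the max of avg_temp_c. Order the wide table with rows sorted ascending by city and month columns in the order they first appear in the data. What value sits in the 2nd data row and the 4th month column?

With rows sorted ascending by city, row 2 is city=PW6. month columns in first-appearance order: Jul, Jan, Dec, Jun; column 4 is Jun.
Long rows with city=PW6, month=Jun: max(43, 36.6) = 43.

43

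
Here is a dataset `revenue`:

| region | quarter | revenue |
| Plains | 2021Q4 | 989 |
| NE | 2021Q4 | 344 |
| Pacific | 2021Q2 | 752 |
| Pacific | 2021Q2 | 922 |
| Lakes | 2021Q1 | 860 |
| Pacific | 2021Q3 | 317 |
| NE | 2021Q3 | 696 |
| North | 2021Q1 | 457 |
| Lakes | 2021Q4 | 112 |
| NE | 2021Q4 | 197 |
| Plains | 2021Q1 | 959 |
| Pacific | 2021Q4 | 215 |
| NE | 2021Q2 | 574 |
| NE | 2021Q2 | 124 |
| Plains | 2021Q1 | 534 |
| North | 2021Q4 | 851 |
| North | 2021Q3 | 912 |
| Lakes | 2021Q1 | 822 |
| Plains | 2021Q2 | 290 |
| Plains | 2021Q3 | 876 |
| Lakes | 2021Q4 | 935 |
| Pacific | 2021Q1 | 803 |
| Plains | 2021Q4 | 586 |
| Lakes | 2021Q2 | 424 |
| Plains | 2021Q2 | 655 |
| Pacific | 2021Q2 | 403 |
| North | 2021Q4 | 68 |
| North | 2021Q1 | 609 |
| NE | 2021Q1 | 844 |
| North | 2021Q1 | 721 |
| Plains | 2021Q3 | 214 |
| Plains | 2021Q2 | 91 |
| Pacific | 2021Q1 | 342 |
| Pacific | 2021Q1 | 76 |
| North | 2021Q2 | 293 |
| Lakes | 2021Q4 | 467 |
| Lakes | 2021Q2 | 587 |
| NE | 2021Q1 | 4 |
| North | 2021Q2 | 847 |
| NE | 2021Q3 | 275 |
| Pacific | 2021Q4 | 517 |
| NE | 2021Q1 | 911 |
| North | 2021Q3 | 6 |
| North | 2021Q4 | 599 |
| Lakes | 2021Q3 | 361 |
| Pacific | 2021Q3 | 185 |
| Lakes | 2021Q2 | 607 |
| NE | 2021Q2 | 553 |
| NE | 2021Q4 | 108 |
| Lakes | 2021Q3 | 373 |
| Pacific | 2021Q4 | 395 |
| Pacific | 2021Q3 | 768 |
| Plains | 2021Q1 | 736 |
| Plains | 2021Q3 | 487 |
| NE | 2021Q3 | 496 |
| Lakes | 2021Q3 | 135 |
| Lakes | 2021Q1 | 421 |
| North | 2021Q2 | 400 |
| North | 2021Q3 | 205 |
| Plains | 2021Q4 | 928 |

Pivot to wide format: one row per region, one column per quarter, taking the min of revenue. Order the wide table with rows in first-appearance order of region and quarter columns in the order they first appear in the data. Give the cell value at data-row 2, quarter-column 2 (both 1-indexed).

124

With rows in first-appearance order of region, row 2 is region=NE. quarter columns in first-appearance order: 2021Q4, 2021Q2, 2021Q1, 2021Q3; column 2 is 2021Q2.
Long rows with region=NE, quarter=2021Q2: min(574, 124, 553) = 124.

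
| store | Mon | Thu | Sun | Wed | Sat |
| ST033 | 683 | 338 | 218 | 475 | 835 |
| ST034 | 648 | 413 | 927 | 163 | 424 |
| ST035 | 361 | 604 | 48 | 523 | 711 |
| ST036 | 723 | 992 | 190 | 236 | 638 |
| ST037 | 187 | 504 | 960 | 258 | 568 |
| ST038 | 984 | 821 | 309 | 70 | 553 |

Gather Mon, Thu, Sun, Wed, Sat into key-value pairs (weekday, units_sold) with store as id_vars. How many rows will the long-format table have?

6 store values × 5 melted columns = 30 rows.

30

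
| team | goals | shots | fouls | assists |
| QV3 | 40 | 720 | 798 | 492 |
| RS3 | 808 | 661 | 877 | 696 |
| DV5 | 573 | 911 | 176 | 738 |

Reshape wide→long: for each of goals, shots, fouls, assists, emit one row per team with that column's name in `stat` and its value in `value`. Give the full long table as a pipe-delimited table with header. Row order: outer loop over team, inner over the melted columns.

Each (team, column) pair becomes one row: 3 × 4 = 12 rows.
For example, (QV3, goals) → value=40.

| team | stat | value |
| QV3 | goals | 40 |
| QV3 | shots | 720 |
| QV3 | fouls | 798 |
| QV3 | assists | 492 |
| RS3 | goals | 808 |
| RS3 | shots | 661 |
| RS3 | fouls | 877 |
| RS3 | assists | 696 |
| DV5 | goals | 573 |
| DV5 | shots | 911 |
| DV5 | fouls | 176 |
| DV5 | assists | 738 |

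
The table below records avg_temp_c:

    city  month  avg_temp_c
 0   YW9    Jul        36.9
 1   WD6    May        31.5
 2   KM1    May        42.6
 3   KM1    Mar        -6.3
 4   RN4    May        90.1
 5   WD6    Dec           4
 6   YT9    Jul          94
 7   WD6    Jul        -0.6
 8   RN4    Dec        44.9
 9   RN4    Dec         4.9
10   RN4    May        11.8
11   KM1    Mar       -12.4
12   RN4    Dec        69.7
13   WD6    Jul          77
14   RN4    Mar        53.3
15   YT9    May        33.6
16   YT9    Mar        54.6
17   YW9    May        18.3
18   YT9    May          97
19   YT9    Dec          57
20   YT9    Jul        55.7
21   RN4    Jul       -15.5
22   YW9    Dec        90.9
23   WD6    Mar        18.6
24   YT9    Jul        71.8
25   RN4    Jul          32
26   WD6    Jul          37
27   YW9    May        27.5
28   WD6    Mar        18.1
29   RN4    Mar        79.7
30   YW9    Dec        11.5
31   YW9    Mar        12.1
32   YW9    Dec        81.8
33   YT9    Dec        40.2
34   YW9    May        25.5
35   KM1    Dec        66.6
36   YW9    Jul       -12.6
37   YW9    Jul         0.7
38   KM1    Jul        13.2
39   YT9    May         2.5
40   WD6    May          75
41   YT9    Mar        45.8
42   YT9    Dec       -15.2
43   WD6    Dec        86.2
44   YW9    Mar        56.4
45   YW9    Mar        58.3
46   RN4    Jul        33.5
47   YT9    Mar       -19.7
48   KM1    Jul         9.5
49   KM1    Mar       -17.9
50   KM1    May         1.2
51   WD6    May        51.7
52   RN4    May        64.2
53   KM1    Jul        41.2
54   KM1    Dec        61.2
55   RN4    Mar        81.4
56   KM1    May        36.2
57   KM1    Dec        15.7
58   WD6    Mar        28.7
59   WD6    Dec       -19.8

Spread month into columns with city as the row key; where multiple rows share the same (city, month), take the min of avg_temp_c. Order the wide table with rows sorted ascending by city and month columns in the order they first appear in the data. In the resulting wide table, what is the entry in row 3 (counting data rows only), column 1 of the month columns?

With rows sorted ascending by city, row 3 is city=WD6. month columns in first-appearance order: Jul, May, Mar, Dec; column 1 is Jul.
Long rows with city=WD6, month=Jul: min(-0.6, 77, 37) = -0.6.

-0.6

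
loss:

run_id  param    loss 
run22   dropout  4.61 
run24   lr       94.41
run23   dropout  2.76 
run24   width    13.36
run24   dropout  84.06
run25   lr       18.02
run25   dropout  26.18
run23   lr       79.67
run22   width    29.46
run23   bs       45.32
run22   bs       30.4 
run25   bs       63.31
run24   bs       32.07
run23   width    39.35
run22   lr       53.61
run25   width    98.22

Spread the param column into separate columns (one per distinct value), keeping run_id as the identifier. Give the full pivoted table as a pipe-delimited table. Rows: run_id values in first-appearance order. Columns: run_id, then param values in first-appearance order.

| run_id | dropout | lr | width | bs |
| run22 | 4.61 | 53.61 | 29.46 | 30.4 |
| run24 | 84.06 | 94.41 | 13.36 | 32.07 |
| run23 | 2.76 | 79.67 | 39.35 | 45.32 |
| run25 | 26.18 | 18.02 | 98.22 | 63.31 |

Columns: run_id plus the 4 distinct param values (dropout, lr, width, bs).
For example, row run22 column dropout takes loss=4.61 from the long row (run22, dropout).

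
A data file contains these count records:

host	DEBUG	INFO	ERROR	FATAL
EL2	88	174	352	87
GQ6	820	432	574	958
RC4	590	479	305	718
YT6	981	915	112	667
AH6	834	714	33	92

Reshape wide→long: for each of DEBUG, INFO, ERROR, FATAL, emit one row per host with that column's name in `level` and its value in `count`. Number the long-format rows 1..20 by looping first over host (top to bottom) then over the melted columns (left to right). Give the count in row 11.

20 rows total (5 × 4). Row 11: index ⌊(11-1)/4⌋ = 2 into host → RC4; (11-1) mod 4 = 2 into the melted columns → ERROR.
So row 11 is (RC4, ERROR, 305); count = 305.

305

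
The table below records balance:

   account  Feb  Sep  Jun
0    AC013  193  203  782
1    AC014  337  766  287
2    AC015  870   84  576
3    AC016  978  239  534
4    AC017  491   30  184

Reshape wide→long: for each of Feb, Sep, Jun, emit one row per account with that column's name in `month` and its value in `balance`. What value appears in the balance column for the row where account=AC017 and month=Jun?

184

Unpivoting turns each (account, wide-column) pair into one long row.
The wide cell at row AC017, column Jun holds 184, so the long row (AC017, Jun) has balance=184.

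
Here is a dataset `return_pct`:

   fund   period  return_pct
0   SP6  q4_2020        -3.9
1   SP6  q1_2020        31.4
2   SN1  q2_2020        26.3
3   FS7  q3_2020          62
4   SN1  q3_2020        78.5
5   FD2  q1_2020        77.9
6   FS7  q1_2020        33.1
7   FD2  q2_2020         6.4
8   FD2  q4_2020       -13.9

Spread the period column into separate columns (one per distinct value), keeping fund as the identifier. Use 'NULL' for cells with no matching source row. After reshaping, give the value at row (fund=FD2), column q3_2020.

NULL

No long-format row has fund=FD2 and period=q3_2020, so the cell is NULL.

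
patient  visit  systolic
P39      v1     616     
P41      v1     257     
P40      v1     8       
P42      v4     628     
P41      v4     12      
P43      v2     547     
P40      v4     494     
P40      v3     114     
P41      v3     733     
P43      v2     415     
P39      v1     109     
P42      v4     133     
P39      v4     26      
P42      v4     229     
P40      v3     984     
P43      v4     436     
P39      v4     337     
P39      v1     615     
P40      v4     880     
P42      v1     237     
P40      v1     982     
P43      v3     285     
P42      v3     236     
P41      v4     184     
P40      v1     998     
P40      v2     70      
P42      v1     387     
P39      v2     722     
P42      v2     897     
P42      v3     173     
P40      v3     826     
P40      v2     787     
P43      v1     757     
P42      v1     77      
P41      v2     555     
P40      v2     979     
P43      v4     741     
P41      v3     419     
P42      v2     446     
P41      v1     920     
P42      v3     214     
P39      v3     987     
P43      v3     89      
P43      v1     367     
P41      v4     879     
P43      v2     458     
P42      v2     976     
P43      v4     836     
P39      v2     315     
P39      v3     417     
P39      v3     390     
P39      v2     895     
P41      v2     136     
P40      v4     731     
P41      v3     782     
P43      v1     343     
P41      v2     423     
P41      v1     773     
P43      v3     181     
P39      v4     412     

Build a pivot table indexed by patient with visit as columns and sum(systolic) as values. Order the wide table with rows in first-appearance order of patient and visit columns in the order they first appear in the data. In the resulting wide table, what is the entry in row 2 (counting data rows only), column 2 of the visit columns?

1075

With rows in first-appearance order of patient, row 2 is patient=P41. visit columns in first-appearance order: v1, v4, v2, v3; column 2 is v4.
Long rows with patient=P41, visit=v4: 12 + 184 + 879 = 1075.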